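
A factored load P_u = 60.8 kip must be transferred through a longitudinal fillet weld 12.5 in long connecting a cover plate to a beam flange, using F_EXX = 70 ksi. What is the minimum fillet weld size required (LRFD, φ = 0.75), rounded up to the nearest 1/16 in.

w = 1/4 in

Total weld length L = 12.5 in.
Required throat t_e = P_u / (φ × 0.6 F_EXX × L) = 60.8 / (0.75 × 0.6 × 70 × 12.5) = 0.1544 in.
Required leg w = t_e / 0.707 = 0.2184 in → use 1/4 in.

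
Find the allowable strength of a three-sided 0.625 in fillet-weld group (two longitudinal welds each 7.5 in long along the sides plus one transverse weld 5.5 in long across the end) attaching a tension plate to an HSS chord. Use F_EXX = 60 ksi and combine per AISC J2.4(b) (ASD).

t_e = 0.707 × 0.625 = 0.4419 in.
R_nwl = 0.6 × 60 × 0.4419 × 15 = 238.6 kips (longitudinal, 2 welds).
R_nwt = 0.6 × 60 × 0.4419 × 5.5 = 87.49 kips (transverse, base value).
(i) R_nwl + R_nwt = 326.1 kips; (ii) 0.85 R_nwl + 1.5 R_nwt = 334.1 kips.
R_n = max = 334.1 kips [governs: (ii)]; R_n/Ω = 167 kips.

R_n/Ω ≈ 167 kips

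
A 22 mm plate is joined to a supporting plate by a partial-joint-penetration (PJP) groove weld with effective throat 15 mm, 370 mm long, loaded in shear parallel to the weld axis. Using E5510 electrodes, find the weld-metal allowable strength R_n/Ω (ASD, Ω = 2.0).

R_n/Ω ≈ 916 kN

E55XX → F_EXX = 550 MPa.
Effective throat (given) t_e = 15 mm.
A_we = 15 × 370 = 5550 mm².
F_nw = 0.6 F_EXX = 330 MPa.
R_n/Ω = (330 × 5550) / 2.0 × 10⁻³ = 915.8 kN.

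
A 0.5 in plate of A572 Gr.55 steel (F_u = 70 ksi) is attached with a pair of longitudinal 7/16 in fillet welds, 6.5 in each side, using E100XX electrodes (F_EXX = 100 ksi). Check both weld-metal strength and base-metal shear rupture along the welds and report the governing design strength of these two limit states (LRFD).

t_e = 0.707 × 0.4375 = 0.3093 in; L = 13 in.
Weld metal: φR_n = 0.75 × 0.6 × 100 × 0.3093 × 13 = 180.9 kips.
Base metal (shear rupture): φR_n = 0.75 × 0.6 × 70 × 0.5 × 13 = 204.8 kips.
Governing: weld metal.

φR_n ≈ 181 kips (weld metal governs)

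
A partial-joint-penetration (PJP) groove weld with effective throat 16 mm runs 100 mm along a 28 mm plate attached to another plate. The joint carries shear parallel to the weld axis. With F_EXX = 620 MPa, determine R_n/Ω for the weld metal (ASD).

R_n/Ω ≈ 298 kN

Effective throat (given) t_e = 16 mm.
A_we = 16 × 100 = 1600 mm².
F_nw = 0.6 F_EXX = 372 MPa.
R_n/Ω = (372 × 1600) / 2.0 × 10⁻³ = 297.6 kN.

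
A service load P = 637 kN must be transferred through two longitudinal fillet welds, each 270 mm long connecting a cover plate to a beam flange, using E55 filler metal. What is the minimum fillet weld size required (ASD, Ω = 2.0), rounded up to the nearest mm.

E55XX → F_EXX = 550 MPa.
Total weld length L = 540 mm.
Required throat t_e = P × Ω / (0.6 F_EXX × L) = 637 × 2.0 / (0.6 × 550 × 540 × 10⁻³) = 7.149 mm.
Required leg w = t_e / 0.707 = 10.11 mm → use 11 mm.

w = 11 mm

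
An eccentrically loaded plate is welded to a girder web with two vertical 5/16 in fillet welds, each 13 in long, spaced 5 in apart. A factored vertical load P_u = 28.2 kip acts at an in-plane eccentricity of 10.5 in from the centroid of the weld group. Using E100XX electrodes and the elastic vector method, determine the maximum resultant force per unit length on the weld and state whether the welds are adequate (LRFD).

E100XX → F_EXX = 100 ksi.
Total weld length L_w = 26 in. Treat welds as unit-width lines.
Polar moment about centroid: J = 2[d³/12 + d(b/2)²] = 2[13³/12 + 13×2.5²] = 528.7 in³.
Direct shear f_v = P/L_w = 28.2 / 26 = 1.085 kip/in (vertical).
Torsion M = P·e = 28.2 × 10.5 = 296.1 kip·in.
Critical point at (x, y) = (2.5, 6.5) from centroid. f_tx = M·y/J = 3.641 kip/in; f_ty = M·x/J = 1.4 kip/in.
Resultant f_max = √[f_tx² + (f_v + f_ty)²] = √[3.641² + (1.085 + 1.4)²] = 4.408 kip/in.
Capacity per unit length: φr_n = 0.75 × 0.6 × 100 × (0.707 × 0.3125) = 9.942 kip/in.
4.408 ≤ 9.942 → adequate.

f_max ≈ 4.41 kip/in; adequate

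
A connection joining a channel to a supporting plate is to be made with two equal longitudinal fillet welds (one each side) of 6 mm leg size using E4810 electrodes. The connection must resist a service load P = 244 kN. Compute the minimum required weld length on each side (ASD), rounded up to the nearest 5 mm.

E48XX → F_EXX = 480 MPa.
Throat t_e = 0.707 × 6 = 4.242 mm.
r_n/Ω = (0.6 × 480 × 4.242) / 2.0 = 610.8 N/mm = 0.6108 kN/mm.
L_req = P / (r_n/Ω) = 244 / 0.6108 = 399.4 mm total.
Per side: 399.4 / 2 = 199.7 mm.
Round up → use L = 200 mm on each side.

L = 200 mm on each side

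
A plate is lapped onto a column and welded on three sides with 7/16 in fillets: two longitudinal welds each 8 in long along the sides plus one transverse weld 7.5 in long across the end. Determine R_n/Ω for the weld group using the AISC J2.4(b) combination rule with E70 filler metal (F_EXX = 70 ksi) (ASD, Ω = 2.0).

t_e = 0.707 × 0.4375 = 0.3093 in.
R_nwl = 0.6 × 70 × 0.3093 × 16 = 207.9 kips (longitudinal, 2 welds).
R_nwt = 0.6 × 70 × 0.3093 × 7.5 = 97.43 kips (transverse, base value).
(i) R_nwl + R_nwt = 305.3 kips; (ii) 0.85 R_nwl + 1.5 R_nwt = 322.8 kips.
R_n = max = 322.8 kips [governs: (ii)]; R_n/Ω = 161.4 kips.

R_n/Ω ≈ 161 kips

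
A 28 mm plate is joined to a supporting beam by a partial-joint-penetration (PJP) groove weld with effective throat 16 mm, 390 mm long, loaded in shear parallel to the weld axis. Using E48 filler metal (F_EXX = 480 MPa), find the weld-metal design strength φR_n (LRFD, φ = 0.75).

φR_n ≈ 1350 kN

Effective throat (given) t_e = 16 mm.
A_we = 16 × 390 = 6240 mm².
F_nw = 0.6 F_EXX = 288 MPa.
φR_n = 0.75 × 288 × 6240 × 10⁻³ = 1348 kN.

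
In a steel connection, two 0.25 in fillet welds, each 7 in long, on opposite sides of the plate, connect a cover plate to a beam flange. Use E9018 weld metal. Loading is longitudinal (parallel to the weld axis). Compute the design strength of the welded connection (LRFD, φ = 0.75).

φR_n ≈ 100 kips

E90XX → F_EXX = 90 ksi.
Effective throat t_e = 0.707 × 0.25 = 0.1767 in.
Total length L = 14 in; A_we = 0.1767 × 14 = 2.474 in².
F_nw = 0.6 F_EXX = 0.6 × 90 = 54 ksi.
φR_n = 0.75 × 54 × 2.474 = 100.2 kips.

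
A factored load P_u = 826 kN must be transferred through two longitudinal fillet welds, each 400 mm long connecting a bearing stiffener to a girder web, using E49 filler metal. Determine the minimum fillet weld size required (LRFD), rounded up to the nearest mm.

w = 7 mm

E49XX → F_EXX = 490 MPa.
Total weld length L = 800 mm.
Required throat t_e = P_u / (φ × 0.6 F_EXX × L) = 826 / (0.75 × 0.6 × 490 × 800 × 10⁻³) = 4.683 mm.
Required leg w = t_e / 0.707 = 6.623 mm → use 7 mm.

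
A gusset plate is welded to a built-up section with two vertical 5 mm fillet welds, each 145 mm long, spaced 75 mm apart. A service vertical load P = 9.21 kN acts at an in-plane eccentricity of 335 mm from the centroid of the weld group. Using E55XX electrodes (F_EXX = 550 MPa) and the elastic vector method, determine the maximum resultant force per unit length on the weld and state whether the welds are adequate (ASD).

Total weld length L_w = 290 mm. Treat welds as unit-width lines.
Polar moment about centroid: J = 2[d³/12 + d(b/2)²] = 2[145³/12 + 145×37.5²] = 915900 mm³.
Direct shear f_v = P/L_w = 9.21×10³ / 290 = 31.76 N/mm (vertical).
Torsion M = P·e = 9.21×10³ × 335 = 3085400 N·mm.
Critical point at (x, y) = (37.5, 72.5) from centroid. f_tx = M·y/J = 244.2 N/mm; f_ty = M·x/J = 126.3 N/mm.
Resultant f_max = √[f_tx² + (f_v + f_ty)²] = √[244.2² + (31.76 + 126.3)²] = 290.9 N/mm.
Capacity per unit length: r_n/Ω = (1/2.0) × 0.6 × 550 × (0.707 × 5) = 583.3 N/mm.
290.9 ≤ 583.3 → adequate.

f_max ≈ 291 N/mm; adequate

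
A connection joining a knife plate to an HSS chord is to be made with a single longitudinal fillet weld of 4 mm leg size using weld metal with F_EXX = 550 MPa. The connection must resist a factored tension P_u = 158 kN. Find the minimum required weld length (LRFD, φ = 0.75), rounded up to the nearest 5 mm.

Throat t_e = 0.707 × 4 = 2.828 mm.
φr_n = 0.75 × 0.6 × 550 × 2.828 × 10⁻³ = 0.6999 kN/mm.
L_req = P_u / φr_n = 158 / 0.6999 = 225.7 mm total.
Round up → use L = 230 mm.

L = 230 mm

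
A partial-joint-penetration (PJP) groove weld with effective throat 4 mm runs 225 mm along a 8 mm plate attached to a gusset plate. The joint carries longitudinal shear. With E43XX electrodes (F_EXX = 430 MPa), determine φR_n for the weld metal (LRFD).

φR_n ≈ 174 kN

Effective throat (given) t_e = 4 mm.
A_we = 4 × 225 = 900 mm².
F_nw = 0.6 F_EXX = 258 MPa.
φR_n = 0.75 × 258 × 900 × 10⁻³ = 174.2 kN.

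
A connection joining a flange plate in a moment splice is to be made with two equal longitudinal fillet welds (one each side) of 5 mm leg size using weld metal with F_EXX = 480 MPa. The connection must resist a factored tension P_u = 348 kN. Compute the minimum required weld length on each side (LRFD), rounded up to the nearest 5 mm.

L = 230 mm on each side

Throat t_e = 0.707 × 5 = 3.535 mm.
φr_n = 0.75 × 0.6 × 480 × 3.535 × 10⁻³ = 0.7636 kN/mm.
L_req = P_u / φr_n = 348 / 0.7636 = 455.8 mm total.
Per side: 455.8 / 2 = 227.9 mm.
Round up → use L = 230 mm on each side.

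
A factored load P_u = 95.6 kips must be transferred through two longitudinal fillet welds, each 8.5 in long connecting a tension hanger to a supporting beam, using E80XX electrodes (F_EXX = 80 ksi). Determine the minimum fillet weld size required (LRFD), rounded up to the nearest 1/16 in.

w = 1/4 in

Total weld length L = 17 in.
Required throat t_e = P_u / (φ × 0.6 F_EXX × L) = 95.6 / (0.75 × 0.6 × 80 × 17) = 0.1562 in.
Required leg w = t_e / 0.707 = 0.2209 in → use 1/4 in.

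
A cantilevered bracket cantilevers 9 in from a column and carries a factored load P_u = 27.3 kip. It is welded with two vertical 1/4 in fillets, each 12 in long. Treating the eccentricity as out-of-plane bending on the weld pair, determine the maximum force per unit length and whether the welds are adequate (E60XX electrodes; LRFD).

E60XX → F_EXX = 60 ksi.
L_w = 2 × 12 = 24 in; section modulus (unit throat) S = 2 × L²/6 = 48 in².
Direct shear f_v = P/L_w = 27.3/24 = 1.137 kip/in.
Moment M = P × e = 27.3 × 9 = 245.7 kip·in; bending f_b = M/S = 5.119 kip/in.
f_max = √(f_v² + f_b²) = √(1.137² + 5.119²) = 5.244 kip/in.
φr_n = 0.75 × 0.6 × 60 × (0.707 × 0.25) = 4.772 kip/in → NOT adequate.

f_max ≈ 5.24 kip/in; NOT adequate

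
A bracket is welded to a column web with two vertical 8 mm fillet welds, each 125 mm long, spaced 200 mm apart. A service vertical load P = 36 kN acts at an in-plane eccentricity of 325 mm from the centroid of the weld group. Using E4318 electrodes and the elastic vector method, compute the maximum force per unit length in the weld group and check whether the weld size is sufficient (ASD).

E43XX → F_EXX = 430 MPa.
Total weld length L_w = 250 mm. Treat welds as unit-width lines.
Polar moment about centroid: J = 2[d³/12 + d(b/2)²] = 2[125³/12 + 125×100²] = 2826000 mm³.
Direct shear f_v = P/L_w = 36×10³ / 250 = 144 N/mm (vertical).
Torsion M = P·e = 36×10³ × 325 = 11700000 N·mm.
Critical point at (x, y) = (100, 62.5) from centroid. f_tx = M·y/J = 258.8 N/mm; f_ty = M·x/J = 414.1 N/mm.
Resultant f_max = √[f_tx² + (f_v + f_ty)²] = √[258.8² + (144 + 414.1)²] = 615.2 N/mm.
Capacity per unit length: r_n/Ω = (1/2.0) × 0.6 × 430 × (0.707 × 8) = 729.6 N/mm.
615.2 ≤ 729.6 → adequate.

f_max ≈ 615 N/mm; adequate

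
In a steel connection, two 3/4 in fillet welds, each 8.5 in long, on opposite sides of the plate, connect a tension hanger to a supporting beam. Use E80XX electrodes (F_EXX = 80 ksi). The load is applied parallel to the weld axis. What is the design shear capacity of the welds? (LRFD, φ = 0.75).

φR_n ≈ 325 kips

Effective throat t_e = 0.707 × 0.75 = 0.5302 in.
Total length L = 17 in; A_we = 0.5302 × 17 = 9.014 in².
F_nw = 0.6 F_EXX = 0.6 × 80 = 48 ksi.
φR_n = 0.75 × 48 × 9.014 = 324.5 kips.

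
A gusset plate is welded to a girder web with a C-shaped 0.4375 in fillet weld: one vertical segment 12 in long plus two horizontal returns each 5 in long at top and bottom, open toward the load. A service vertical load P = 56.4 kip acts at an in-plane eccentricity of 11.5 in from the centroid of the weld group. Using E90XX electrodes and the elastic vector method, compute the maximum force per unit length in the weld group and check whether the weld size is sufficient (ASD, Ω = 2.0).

E90XX → F_EXX = 90 ksi.
Total weld length L_w = 22 in. Treat welds as unit-width lines.
Centroid: x̄ = 2×5×2.5 / 22 = 1.136 in from the vertical weld.
Polar moment about centroid: J = I_x + I_y = [12³/12 + 2×5×6²] + [12×1.136² + 2(5³/12 + 5×1.364²)] = 558.9 in³.
Direct shear f_v = P/L_w = 56.4 / 22 = 2.564 kip/in (vertical).
Torsion M = P·e = 56.4 × 11.5 = 648.6 kip·in.
Critical point at (x, y) = (3.864, 6) from centroid. f_tx = M·y/J = 6.963 kip/in; f_ty = M·x/J = 4.484 kip/in.
Resultant f_max = √[f_tx² + (f_v + f_ty)²] = √[6.963² + (2.564 + 4.484)²] = 9.907 kip/in.
Capacity per unit length: r_n/Ω = (1/2.0) × 0.6 × 90 × (0.707 × 0.4375) = 8.351 kip/in.
9.907 > 8.351 → NOT adequate.

f_max ≈ 9.91 kip/in; NOT adequate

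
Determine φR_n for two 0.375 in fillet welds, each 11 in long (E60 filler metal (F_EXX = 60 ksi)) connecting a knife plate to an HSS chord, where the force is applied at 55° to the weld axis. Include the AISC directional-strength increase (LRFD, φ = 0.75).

t_e = 0.707 × 0.375 = 0.2651 in; A_we = 0.2651 × 22 = 5.833 in².
Directional factor: 1.0 + 0.5 sin^1.5(55°) = 1.371.
F_nw = 0.6 × 60 × 1.371 = 49.35 ksi.
φR_n = 0.75 × 49.35 × 5.833 = 215.9 kip.

φR_n ≈ 216 kip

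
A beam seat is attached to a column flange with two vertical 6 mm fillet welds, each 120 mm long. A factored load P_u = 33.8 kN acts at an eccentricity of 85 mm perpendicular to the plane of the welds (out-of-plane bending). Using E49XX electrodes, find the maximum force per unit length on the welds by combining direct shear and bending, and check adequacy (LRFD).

E49XX → F_EXX = 490 MPa.
L_w = 2 × 120 = 240 mm; section modulus (unit throat) S = 2 × L²/6 = 4800 mm².
Direct shear f_v = P/L_w = 33.8×10³/240 = 140.8 N/mm.
Moment M = P × e = 33.8×10³ × 85 = 2873000 N·mm; bending f_b = M/S = 598.5 N/mm.
f_max = √(f_v² + f_b²) = √(140.8² + 598.5²) = 614.9 N/mm.
φr_n = 0.75 × 0.6 × 490 × (0.707 × 6) = 935.4 N/mm → adequate.

f_max ≈ 615 N/mm; adequate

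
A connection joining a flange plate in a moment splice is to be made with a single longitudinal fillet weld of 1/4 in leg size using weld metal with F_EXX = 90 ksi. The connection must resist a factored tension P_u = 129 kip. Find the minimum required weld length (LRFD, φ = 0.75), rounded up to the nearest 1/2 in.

Throat t_e = 0.707 × 0.25 = 0.1767 in.
φr_n = 0.75 × 0.6 × 90 × 0.1767 = 7.158 kip/in.
L_req = P_u / φr_n = 129 / 7.158 = 18.02 in total.
Round up → use L = 18.5 in.

L = 18.5 in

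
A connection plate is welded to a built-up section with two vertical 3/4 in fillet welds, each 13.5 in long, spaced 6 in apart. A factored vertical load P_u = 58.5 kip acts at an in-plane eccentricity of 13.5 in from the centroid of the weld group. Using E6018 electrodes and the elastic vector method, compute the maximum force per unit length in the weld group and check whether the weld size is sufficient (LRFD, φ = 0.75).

f_max ≈ 10 kip/in; adequate

E60XX → F_EXX = 60 ksi.
Total weld length L_w = 27 in. Treat welds as unit-width lines.
Polar moment about centroid: J = 2[d³/12 + d(b/2)²] = 2[13.5³/12 + 13.5×3²] = 653.1 in³.
Direct shear f_v = P/L_w = 58.5 / 27 = 2.167 kip/in (vertical).
Torsion M = P·e = 58.5 × 13.5 = 789.75 kip·in.
Critical point at (x, y) = (3, 6.75) from centroid. f_tx = M·y/J = 8.163 kip/in; f_ty = M·x/J = 3.628 kip/in.
Resultant f_max = √[f_tx² + (f_v + f_ty)²] = √[8.163² + (2.167 + 3.628)²] = 10.01 kip/in.
Capacity per unit length: φr_n = 0.75 × 0.6 × 60 × (0.707 × 0.75) = 14.32 kip/in.
10.01 ≤ 14.32 → adequate.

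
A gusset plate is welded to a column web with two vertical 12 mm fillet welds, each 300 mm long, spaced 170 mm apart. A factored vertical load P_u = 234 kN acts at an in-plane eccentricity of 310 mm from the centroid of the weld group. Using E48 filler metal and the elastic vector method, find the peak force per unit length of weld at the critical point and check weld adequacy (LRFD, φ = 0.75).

E48XX → F_EXX = 480 MPa.
Total weld length L_w = 600 mm. Treat welds as unit-width lines.
Polar moment about centroid: J = 2[d³/12 + d(b/2)²] = 2[300³/12 + 300×85²] = 8835000 mm³.
Direct shear f_v = P/L_w = 234×10³ / 600 = 390 N/mm (vertical).
Torsion M = P·e = 234×10³ × 310 = 72540000 N·mm.
Critical point at (x, y) = (85, 150) from centroid. f_tx = M·y/J = 1232 N/mm; f_ty = M·x/J = 697.9 N/mm.
Resultant f_max = √[f_tx² + (f_v + f_ty)²] = √[1232² + (390 + 697.9)²] = 1643 N/mm.
Capacity per unit length: φr_n = 0.75 × 0.6 × 480 × (0.707 × 12) = 1833 N/mm.
1643 ≤ 1833 → adequate.

f_max ≈ 1640 N/mm; adequate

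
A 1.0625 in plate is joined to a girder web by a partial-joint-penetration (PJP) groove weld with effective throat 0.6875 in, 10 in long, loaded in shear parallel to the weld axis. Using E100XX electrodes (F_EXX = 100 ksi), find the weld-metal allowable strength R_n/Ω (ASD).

Effective throat (given) t_e = 0.6875 in.
A_we = 0.6875 × 10 = 6.875 in².
F_nw = 0.6 F_EXX = 60 ksi.
R_n/Ω = (60 × 6.875) / 2.0 = 206.2 kips.

R_n/Ω ≈ 206 kips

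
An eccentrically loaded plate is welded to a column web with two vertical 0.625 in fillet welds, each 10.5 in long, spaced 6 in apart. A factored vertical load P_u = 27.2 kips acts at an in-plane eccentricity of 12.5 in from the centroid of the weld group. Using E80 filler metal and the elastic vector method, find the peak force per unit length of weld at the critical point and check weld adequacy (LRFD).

f_max ≈ 6.13 kip/in; adequate

E80XX → F_EXX = 80 ksi.
Total weld length L_w = 21 in. Treat welds as unit-width lines.
Polar moment about centroid: J = 2[d³/12 + d(b/2)²] = 2[10.5³/12 + 10.5×3²] = 381.9 in³.
Direct shear f_v = P/L_w = 27.2 / 21 = 1.295 kip/in (vertical).
Torsion M = P·e = 27.2 × 12.5 = 340 kip·in.
Critical point at (x, y) = (3, 5.25) from centroid. f_tx = M·y/J = 4.674 kip/in; f_ty = M·x/J = 2.671 kip/in.
Resultant f_max = √[f_tx² + (f_v + f_ty)²] = √[4.674² + (1.295 + 2.671)²] = 6.129 kip/in.
Capacity per unit length: φr_n = 0.75 × 0.6 × 80 × (0.707 × 0.625) = 15.91 kip/in.
6.129 ≤ 15.91 → adequate.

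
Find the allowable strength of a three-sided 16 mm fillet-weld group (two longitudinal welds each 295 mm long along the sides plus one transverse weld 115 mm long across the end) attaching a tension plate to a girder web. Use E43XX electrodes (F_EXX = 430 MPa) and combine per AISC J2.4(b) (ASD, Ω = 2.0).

t_e = 0.707 × 16 = 11.31 mm.
R_nwl = 0.6 × 430 × 11.31 × 590 × 10⁻³ = 1722 kN (longitudinal, 2 welds).
R_nwt = 0.6 × 430 × 11.31 × 115 × 10⁻³ = 335.6 kN (transverse, base value).
(i) R_nwl + R_nwt = 2058 kN; (ii) 0.85 R_nwl + 1.5 R_nwt = 1967 kN.
R_n = max = 2058 kN [governs: (i)]; R_n/Ω = 1029 kN.

R_n/Ω ≈ 1030 kN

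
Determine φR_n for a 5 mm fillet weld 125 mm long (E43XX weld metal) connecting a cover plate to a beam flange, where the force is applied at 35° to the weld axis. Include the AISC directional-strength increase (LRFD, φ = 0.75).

E43XX → F_EXX = 430 MPa.
t_e = 0.707 × 5 = 3.535 mm; A_we = 3.535 × 125 = 441.9 mm².
Directional factor: 1.0 + 0.5 sin^1.5(35°) = 1.217.
F_nw = 0.6 × 430 × 1.217 = 314 MPa.
φR_n = 0.75 × 314 × 441.9 × 10⁻³ = 104.1 kN.

φR_n ≈ 104 kN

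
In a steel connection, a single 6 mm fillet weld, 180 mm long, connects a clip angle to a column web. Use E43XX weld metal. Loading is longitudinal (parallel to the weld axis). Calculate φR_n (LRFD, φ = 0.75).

E43XX → F_EXX = 430 MPa.
Effective throat t_e = 0.707 × 6 = 4.242 mm.
Total length L = 180 mm; A_we = 4.242 × 180 = 763.6 mm².
F_nw = 0.6 F_EXX = 0.6 × 430 = 258 MPa.
φR_n = 0.75 × 258 × 763.6 × 10⁻³ = 147.7 kN.

φR_n ≈ 148 kN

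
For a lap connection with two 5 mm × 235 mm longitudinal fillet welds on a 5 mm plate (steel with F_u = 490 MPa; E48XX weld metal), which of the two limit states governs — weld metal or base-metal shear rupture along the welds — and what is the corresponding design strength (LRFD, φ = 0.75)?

φR_n ≈ 359 kN (weld metal governs)

E48XX → F_EXX = 480 MPa.
t_e = 0.707 × 5 = 3.535 mm; L = 470 mm.
Weld metal: φR_n = 0.75 × 0.6 × 480 × 3.535 × 470 × 10⁻³ = 358.9 kN.
Base metal (shear rupture): φR_n = 0.75 × 0.6 × 490 × 5 × 470 × 10⁻³ = 518.2 kN.
Governing: weld metal.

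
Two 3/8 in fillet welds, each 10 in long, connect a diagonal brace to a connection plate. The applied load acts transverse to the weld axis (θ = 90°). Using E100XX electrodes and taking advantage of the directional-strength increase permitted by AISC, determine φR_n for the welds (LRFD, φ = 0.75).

φR_n ≈ 358 kips

E100XX → F_EXX = 100 ksi.
t_e = 0.707 × 0.375 = 0.2651 in; A_we = 0.2651 × 20 = 5.303 in².
Directional factor: 1.0 + 0.5 sin^1.5(90°) = 1.5.
F_nw = 0.6 × 100 × 1.5 = 90 ksi.
φR_n = 0.75 × 90 × 5.303 = 357.9 kips.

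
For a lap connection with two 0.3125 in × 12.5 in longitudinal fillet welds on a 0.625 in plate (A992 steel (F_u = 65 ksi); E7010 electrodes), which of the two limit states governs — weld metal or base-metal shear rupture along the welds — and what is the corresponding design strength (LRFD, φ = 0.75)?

φR_n ≈ 174 kip (weld metal governs)

E70XX → F_EXX = 70 ksi.
t_e = 0.707 × 0.3125 = 0.2209 in; L = 25 in.
Weld metal: φR_n = 0.75 × 0.6 × 70 × 0.2209 × 25 = 174 kip.
Base metal (shear rupture): φR_n = 0.75 × 0.6 × 65 × 0.625 × 25 = 457 kip.
Governing: weld metal.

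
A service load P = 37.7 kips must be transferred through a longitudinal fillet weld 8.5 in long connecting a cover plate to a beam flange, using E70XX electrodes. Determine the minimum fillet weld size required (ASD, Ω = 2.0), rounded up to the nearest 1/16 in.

E70XX → F_EXX = 70 ksi.
Total weld length L = 8.5 in.
Required throat t_e = P × Ω / (0.6 F_EXX × L) = 37.7 × 2.0 / (0.6 × 70 × 8.5) = 0.2112 in.
Required leg w = t_e / 0.707 = 0.2987 in → use 5/16 in.

w = 5/16 in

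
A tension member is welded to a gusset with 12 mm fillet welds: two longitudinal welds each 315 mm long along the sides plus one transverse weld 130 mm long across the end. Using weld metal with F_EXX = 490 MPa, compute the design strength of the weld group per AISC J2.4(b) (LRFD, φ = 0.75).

φR_n ≈ 1420 kN

t_e = 0.707 × 12 = 8.484 mm.
R_nwl = 0.6 × 490 × 8.484 × 630 × 10⁻³ = 1571 kN (longitudinal, 2 welds).
R_nwt = 0.6 × 490 × 8.484 × 130 × 10⁻³ = 324.3 kN (transverse, base value).
(i) R_nwl + R_nwt = 1896 kN; (ii) 0.85 R_nwl + 1.5 R_nwt = 1822 kN.
R_n = max = 1896 kN [governs: (i)]; φR_n = 1422 kN.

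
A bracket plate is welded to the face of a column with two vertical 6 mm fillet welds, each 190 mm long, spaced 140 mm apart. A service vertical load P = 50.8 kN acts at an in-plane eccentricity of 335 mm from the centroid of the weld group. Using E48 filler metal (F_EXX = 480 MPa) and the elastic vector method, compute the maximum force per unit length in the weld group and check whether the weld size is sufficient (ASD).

Total weld length L_w = 380 mm. Treat welds as unit-width lines.
Polar moment about centroid: J = 2[d³/12 + d(b/2)²] = 2[190³/12 + 190×70²] = 3005000 mm³.
Direct shear f_v = P/L_w = 50.8×10³ / 380 = 133.7 N/mm (vertical).
Torsion M = P·e = 50.8×10³ × 335 = 17018000 N·mm.
Critical point at (x, y) = (70, 95) from centroid. f_tx = M·y/J = 538 N/mm; f_ty = M·x/J = 396.4 N/mm.
Resultant f_max = √[f_tx² + (f_v + f_ty)²] = √[538² + (133.7 + 396.4)²] = 755.3 N/mm.
Capacity per unit length: r_n/Ω = (1/2.0) × 0.6 × 480 × (0.707 × 6) = 610.8 N/mm.
755.3 > 610.8 → NOT adequate.

f_max ≈ 755 N/mm; NOT adequate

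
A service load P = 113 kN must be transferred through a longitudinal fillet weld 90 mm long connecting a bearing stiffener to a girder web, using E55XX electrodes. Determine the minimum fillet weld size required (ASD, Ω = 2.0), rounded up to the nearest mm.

w = 11 mm

E55XX → F_EXX = 550 MPa.
Total weld length L = 90 mm.
Required throat t_e = P × Ω / (0.6 F_EXX × L) = 113 × 2.0 / (0.6 × 550 × 90 × 10⁻³) = 7.609 mm.
Required leg w = t_e / 0.707 = 10.76 mm → use 11 mm.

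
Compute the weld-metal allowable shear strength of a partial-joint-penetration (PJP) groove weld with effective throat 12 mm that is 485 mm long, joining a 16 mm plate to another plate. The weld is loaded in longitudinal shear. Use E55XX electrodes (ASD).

R_n/Ω ≈ 960 kN

E55XX → F_EXX = 550 MPa.
Effective throat (given) t_e = 12 mm.
A_we = 12 × 485 = 5820 mm².
F_nw = 0.6 F_EXX = 330 MPa.
R_n/Ω = (330 × 5820) / 2.0 × 10⁻³ = 960.3 kN.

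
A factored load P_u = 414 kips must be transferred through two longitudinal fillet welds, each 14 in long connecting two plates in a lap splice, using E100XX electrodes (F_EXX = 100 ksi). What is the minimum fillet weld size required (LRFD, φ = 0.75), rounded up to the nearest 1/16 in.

Total weld length L = 28 in.
Required throat t_e = P_u / (φ × 0.6 F_EXX × L) = 414 / (0.75 × 0.6 × 100 × 28) = 0.3286 in.
Required leg w = t_e / 0.707 = 0.4647 in → use 1/2 in.

w = 1/2 in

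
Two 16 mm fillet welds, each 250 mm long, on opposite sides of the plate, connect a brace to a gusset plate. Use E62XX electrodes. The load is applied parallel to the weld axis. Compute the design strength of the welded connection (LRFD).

φR_n ≈ 1580 kN

E62XX → F_EXX = 620 MPa.
Effective throat t_e = 0.707 × 16 = 11.31 mm.
Total length L = 500 mm; A_we = 11.31 × 500 = 5656 mm².
F_nw = 0.6 F_EXX = 0.6 × 620 = 372 MPa.
φR_n = 0.75 × 372 × 5656 × 10⁻³ = 1578 kN.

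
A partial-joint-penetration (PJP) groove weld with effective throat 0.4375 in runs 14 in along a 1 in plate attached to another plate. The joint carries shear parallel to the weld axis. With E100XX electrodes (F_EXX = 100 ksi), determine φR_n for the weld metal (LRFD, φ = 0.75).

Effective throat (given) t_e = 0.4375 in.
A_we = 0.4375 × 14 = 6.125 in².
F_nw = 0.6 F_EXX = 60 ksi.
φR_n = 0.75 × 60 × 6.125 = 275.6 kips.

φR_n ≈ 276 kips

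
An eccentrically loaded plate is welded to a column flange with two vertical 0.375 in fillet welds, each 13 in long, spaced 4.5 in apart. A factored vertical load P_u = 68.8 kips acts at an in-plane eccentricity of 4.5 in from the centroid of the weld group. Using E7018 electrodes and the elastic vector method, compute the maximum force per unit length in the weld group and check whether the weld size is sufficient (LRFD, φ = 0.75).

f_max ≈ 5.72 kip/in; adequate

E70XX → F_EXX = 70 ksi.
Total weld length L_w = 26 in. Treat welds as unit-width lines.
Polar moment about centroid: J = 2[d³/12 + d(b/2)²] = 2[13³/12 + 13×2.25²] = 497.8 in³.
Direct shear f_v = P/L_w = 68.8 / 26 = 2.646 kip/in (vertical).
Torsion M = P·e = 68.8 × 4.5 = 309.6 kip·in.
Critical point at (x, y) = (2.25, 6.5) from centroid. f_tx = M·y/J = 4.043 kip/in; f_ty = M·x/J = 1.399 kip/in.
Resultant f_max = √[f_tx² + (f_v + f_ty)²] = √[4.043² + (2.646 + 1.399)²] = 5.719 kip/in.
Capacity per unit length: φr_n = 0.75 × 0.6 × 70 × (0.707 × 0.375) = 8.351 kip/in.
5.719 ≤ 8.351 → adequate.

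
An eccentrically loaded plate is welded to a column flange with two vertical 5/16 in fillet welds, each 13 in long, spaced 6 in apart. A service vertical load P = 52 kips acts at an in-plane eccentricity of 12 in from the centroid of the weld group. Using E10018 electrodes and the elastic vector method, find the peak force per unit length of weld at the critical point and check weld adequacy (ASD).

E100XX → F_EXX = 100 ksi.
Total weld length L_w = 26 in. Treat welds as unit-width lines.
Polar moment about centroid: J = 2[d³/12 + d(b/2)²] = 2[13³/12 + 13×3²] = 600.2 in³.
Direct shear f_v = P/L_w = 52 / 26 = 2 kip/in (vertical).
Torsion M = P·e = 52 × 12 = 624 kip·in.
Critical point at (x, y) = (3, 6.5) from centroid. f_tx = M·y/J = 6.758 kip/in; f_ty = M·x/J = 3.119 kip/in.
Resultant f_max = √[f_tx² + (f_v + f_ty)²] = √[6.758² + (2 + 3.119)²] = 8.478 kip/in.
Capacity per unit length: r_n/Ω = (1/2.0) × 0.6 × 100 × (0.707 × 0.3125) = 6.628 kip/in.
8.478 > 6.628 → NOT adequate.

f_max ≈ 8.48 kip/in; NOT adequate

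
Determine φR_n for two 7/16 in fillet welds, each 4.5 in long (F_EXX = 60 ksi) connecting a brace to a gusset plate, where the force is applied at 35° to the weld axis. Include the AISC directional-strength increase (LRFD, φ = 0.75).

t_e = 0.707 × 0.4375 = 0.3093 in; A_we = 0.3093 × 9 = 2.784 in².
Directional factor: 1.0 + 0.5 sin^1.5(35°) = 1.217.
F_nw = 0.6 × 60 × 1.217 = 43.82 ksi.
φR_n = 0.75 × 43.82 × 2.784 = 91.49 kip.

φR_n ≈ 91.5 kip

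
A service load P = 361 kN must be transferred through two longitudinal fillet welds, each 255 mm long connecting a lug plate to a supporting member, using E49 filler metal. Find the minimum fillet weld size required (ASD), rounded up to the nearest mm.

E49XX → F_EXX = 490 MPa.
Total weld length L = 510 mm.
Required throat t_e = P × Ω / (0.6 F_EXX × L) = 361 × 2.0 / (0.6 × 490 × 510 × 10⁻³) = 4.815 mm.
Required leg w = t_e / 0.707 = 6.811 mm → use 7 mm.

w = 7 mm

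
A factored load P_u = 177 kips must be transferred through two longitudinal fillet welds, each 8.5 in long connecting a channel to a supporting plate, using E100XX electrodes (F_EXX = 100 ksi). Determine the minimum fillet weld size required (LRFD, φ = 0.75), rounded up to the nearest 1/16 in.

Total weld length L = 17 in.
Required throat t_e = P_u / (φ × 0.6 F_EXX × L) = 177 / (0.75 × 0.6 × 100 × 17) = 0.2314 in.
Required leg w = t_e / 0.707 = 0.3273 in → use 3/8 in.

w = 3/8 in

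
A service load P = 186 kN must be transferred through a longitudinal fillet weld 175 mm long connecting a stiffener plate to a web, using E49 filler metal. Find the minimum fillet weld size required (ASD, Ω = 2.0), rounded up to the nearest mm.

w = 11 mm

E49XX → F_EXX = 490 MPa.
Total weld length L = 175 mm.
Required throat t_e = P × Ω / (0.6 F_EXX × L) = 186 × 2.0 / (0.6 × 490 × 175 × 10⁻³) = 7.23 mm.
Required leg w = t_e / 0.707 = 10.23 mm → use 11 mm.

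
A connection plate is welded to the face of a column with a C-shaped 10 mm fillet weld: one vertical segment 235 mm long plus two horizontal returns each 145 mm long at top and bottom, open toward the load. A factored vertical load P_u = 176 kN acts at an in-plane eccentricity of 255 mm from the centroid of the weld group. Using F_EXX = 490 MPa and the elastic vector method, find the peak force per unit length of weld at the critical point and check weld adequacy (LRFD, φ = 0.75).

f_max ≈ 1370 N/mm; adequate

Total weld length L_w = 525 mm. Treat welds as unit-width lines.
Centroid: x̄ = 2×145×72.5 / 525 = 40.05 mm from the vertical weld.
Polar moment about centroid: J = I_x + I_y = [235³/12 + 2×145×117.5²] + [235×40.05² + 2(145³/12 + 145×32.45²)] = 6276000 mm³.
Direct shear f_v = P/L_w = 176×10³ / 525 = 335.2 N/mm (vertical).
Torsion M = P·e = 176×10³ × 255 = 44880000 N·mm.
Critical point at (x, y) = (105, 117.5) from centroid. f_tx = M·y/J = 840.3 N/mm; f_ty = M·x/J = 750.6 N/mm.
Resultant f_max = √[f_tx² + (f_v + f_ty)²] = √[840.3² + (335.2 + 750.6)²] = 1373 N/mm.
Capacity per unit length: φr_n = 0.75 × 0.6 × 490 × (0.707 × 10) = 1559 N/mm.
1373 ≤ 1559 → adequate.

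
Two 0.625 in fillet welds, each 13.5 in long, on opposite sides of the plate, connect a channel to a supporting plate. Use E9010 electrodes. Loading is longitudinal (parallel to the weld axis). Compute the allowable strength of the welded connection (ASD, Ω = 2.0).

R_n/Ω ≈ 322 kip

E90XX → F_EXX = 90 ksi.
Effective throat t_e = 0.707 × 0.625 = 0.4419 in.
Total length L = 27 in; A_we = 0.4419 × 27 = 11.93 in².
F_nw = 0.6 F_EXX = 0.6 × 90 = 54 ksi.
R_n = 54 × 11.93 = 644.3 kip; R_n/Ω = 644.3/2.0 = 322.1 kip.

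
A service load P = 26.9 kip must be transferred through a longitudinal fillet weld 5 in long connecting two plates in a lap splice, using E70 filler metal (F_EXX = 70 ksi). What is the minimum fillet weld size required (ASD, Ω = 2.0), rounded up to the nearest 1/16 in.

Total weld length L = 5 in.
Required throat t_e = P × Ω / (0.6 F_EXX × L) = 26.9 × 2.0 / (0.6 × 70 × 5) = 0.2562 in.
Required leg w = t_e / 0.707 = 0.3624 in → use 3/8 in.

w = 3/8 in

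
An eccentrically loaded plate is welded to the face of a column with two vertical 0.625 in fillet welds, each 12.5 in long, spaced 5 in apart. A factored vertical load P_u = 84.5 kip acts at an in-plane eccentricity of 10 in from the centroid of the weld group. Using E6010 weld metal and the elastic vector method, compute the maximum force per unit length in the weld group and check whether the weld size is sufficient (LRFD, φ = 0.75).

f_max ≈ 13.4 kip/in; NOT adequate

E60XX → F_EXX = 60 ksi.
Total weld length L_w = 25 in. Treat welds as unit-width lines.
Polar moment about centroid: J = 2[d³/12 + d(b/2)²] = 2[12.5³/12 + 12.5×2.5²] = 481.8 in³.
Direct shear f_v = P/L_w = 84.5 / 25 = 3.38 kip/in (vertical).
Torsion M = P·e = 84.5 × 10 = 845 kip·in.
Critical point at (x, y) = (2.5, 6.25) from centroid. f_tx = M·y/J = 10.96 kip/in; f_ty = M·x/J = 4.385 kip/in.
Resultant f_max = √[f_tx² + (f_v + f_ty)²] = √[10.96² + (3.38 + 4.385)²] = 13.43 kip/in.
Capacity per unit length: φr_n = 0.75 × 0.6 × 60 × (0.707 × 0.625) = 11.93 kip/in.
13.43 > 11.93 → NOT adequate.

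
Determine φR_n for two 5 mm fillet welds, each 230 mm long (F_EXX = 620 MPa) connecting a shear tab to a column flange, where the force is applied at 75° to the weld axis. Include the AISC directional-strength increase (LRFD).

φR_n ≈ 669 kN

t_e = 0.707 × 5 = 3.535 mm; A_we = 3.535 × 460 = 1626 mm².
Directional factor: 1.0 + 0.5 sin^1.5(75°) = 1.475.
F_nw = 0.6 × 620 × 1.475 = 548.6 MPa.
φR_n = 0.75 × 548.6 × 1626 × 10⁻³ = 669 kN.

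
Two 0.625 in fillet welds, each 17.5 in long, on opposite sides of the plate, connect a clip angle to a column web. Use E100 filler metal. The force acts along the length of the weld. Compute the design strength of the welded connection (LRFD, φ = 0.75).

φR_n ≈ 696 kips

E100XX → F_EXX = 100 ksi.
Effective throat t_e = 0.707 × 0.625 = 0.4419 in.
Total length L = 35 in; A_we = 0.4419 × 35 = 15.47 in².
F_nw = 0.6 F_EXX = 0.6 × 100 = 60 ksi.
φR_n = 0.75 × 60 × 15.47 = 696 kips.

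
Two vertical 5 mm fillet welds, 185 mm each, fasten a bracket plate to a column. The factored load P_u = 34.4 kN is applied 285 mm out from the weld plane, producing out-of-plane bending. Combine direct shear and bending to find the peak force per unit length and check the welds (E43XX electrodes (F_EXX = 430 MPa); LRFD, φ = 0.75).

f_max ≈ 864 N/mm; NOT adequate

L_w = 2 × 185 = 370 mm; section modulus (unit throat) S = 2 × L²/6 = 11410 mm².
Direct shear f_v = P/L_w = 34.4×10³/370 = 92.97 N/mm.
Moment M = P × e = 34.4×10³ × 285 = 9804000 N·mm; bending f_b = M/S = 859.4 N/mm.
f_max = √(f_v² + f_b²) = √(92.97² + 859.4²) = 864.4 N/mm.
φr_n = 0.75 × 0.6 × 430 × (0.707 × 5) = 684 N/mm → NOT adequate.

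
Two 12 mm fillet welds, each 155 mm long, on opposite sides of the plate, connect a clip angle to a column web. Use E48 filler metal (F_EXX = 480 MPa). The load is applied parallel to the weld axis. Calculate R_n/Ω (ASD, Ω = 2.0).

R_n/Ω ≈ 379 kN

Effective throat t_e = 0.707 × 12 = 8.484 mm.
Total length L = 310 mm; A_we = 8.484 × 310 = 2630 mm².
F_nw = 0.6 F_EXX = 0.6 × 480 = 288 MPa.
R_n = 288 × 2630 × 10⁻³ = 757.5 kN; R_n/Ω = 757.5/2.0 = 378.7 kN.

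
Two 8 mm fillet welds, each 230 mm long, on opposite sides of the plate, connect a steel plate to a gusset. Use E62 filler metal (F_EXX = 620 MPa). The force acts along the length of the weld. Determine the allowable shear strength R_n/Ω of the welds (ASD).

Effective throat t_e = 0.707 × 8 = 5.656 mm.
Total length L = 460 mm; A_we = 5.656 × 460 = 2602 mm².
F_nw = 0.6 F_EXX = 0.6 × 620 = 372 MPa.
R_n = 372 × 2602 × 10⁻³ = 967.9 kN; R_n/Ω = 967.9/2.0 = 483.9 kN.

R_n/Ω ≈ 484 kN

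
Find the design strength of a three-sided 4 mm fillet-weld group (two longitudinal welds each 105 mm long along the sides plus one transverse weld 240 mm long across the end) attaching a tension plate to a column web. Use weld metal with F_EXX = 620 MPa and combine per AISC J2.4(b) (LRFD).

φR_n ≈ 425 kN

t_e = 0.707 × 4 = 2.828 mm.
R_nwl = 0.6 × 620 × 2.828 × 210 × 10⁻³ = 220.9 kN (longitudinal, 2 welds).
R_nwt = 0.6 × 620 × 2.828 × 240 × 10⁻³ = 252.5 kN (transverse, base value).
(i) R_nwl + R_nwt = 473.4 kN; (ii) 0.85 R_nwl + 1.5 R_nwt = 566.5 kN.
R_n = max = 566.5 kN [governs: (ii)]; φR_n = 424.9 kN.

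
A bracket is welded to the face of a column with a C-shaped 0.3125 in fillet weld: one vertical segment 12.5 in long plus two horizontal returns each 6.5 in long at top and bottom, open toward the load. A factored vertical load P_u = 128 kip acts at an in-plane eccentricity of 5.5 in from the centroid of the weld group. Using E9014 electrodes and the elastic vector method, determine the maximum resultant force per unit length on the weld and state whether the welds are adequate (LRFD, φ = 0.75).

E90XX → F_EXX = 90 ksi.
Total weld length L_w = 25.5 in. Treat welds as unit-width lines.
Centroid: x̄ = 2×6.5×3.25 / 25.5 = 1.657 in from the vertical weld.
Polar moment about centroid: J = I_x + I_y = [12.5³/12 + 2×6.5×6.25²] + [12.5×1.657² + 2(6.5³/12 + 6.5×1.593²)] = 783.7 in³.
Direct shear f_v = P/L_w = 128 / 25.5 = 5.02 kip/in (vertical).
Torsion M = P·e = 128 × 5.5 = 704 kip·in.
Critical point at (x, y) = (4.843, 6.25) from centroid. f_tx = M·y/J = 5.615 kip/in; f_ty = M·x/J = 4.351 kip/in.
Resultant f_max = √[f_tx² + (f_v + f_ty)²] = √[5.615² + (5.02 + 4.351)²] = 10.92 kip/in.
Capacity per unit length: φr_n = 0.75 × 0.6 × 90 × (0.707 × 0.3125) = 8.948 kip/in.
10.92 > 8.948 → NOT adequate.

f_max ≈ 10.9 kip/in; NOT adequate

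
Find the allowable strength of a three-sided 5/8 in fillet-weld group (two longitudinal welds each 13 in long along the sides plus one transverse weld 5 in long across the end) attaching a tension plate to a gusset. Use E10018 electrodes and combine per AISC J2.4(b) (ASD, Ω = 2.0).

R_n/Ω ≈ 411 kip

E100XX → F_EXX = 100 ksi.
t_e = 0.707 × 0.625 = 0.4419 in.
R_nwl = 0.6 × 100 × 0.4419 × 26 = 689.3 kip (longitudinal, 2 welds).
R_nwt = 0.6 × 100 × 0.4419 × 5 = 132.6 kip (transverse, base value).
(i) R_nwl + R_nwt = 821.9 kip; (ii) 0.85 R_nwl + 1.5 R_nwt = 784.8 kip.
R_n = max = 821.9 kip [governs: (i)]; R_n/Ω = 410.9 kip.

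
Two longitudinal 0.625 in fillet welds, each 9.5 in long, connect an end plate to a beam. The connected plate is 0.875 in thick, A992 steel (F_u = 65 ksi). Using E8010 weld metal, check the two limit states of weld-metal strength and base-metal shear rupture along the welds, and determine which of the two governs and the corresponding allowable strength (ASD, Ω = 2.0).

E80XX → F_EXX = 80 ksi.
t_e = 0.707 × 0.625 = 0.4419 in; L = 19 in.
Weld metal: R_n/Ω = (1/2.0) × 0.6 × 80 × 0.4419 × 19 = 201.5 kip.
Base metal (shear rupture): R_n/Ω = (1/2.0) × 0.6 × 65 × 0.875 × 19 = 324.2 kip.
Governing: weld metal.

R_n/Ω ≈ 201 kip (weld metal governs)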